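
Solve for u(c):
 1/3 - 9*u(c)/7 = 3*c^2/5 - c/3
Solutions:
 u(c) = -7*c^2/15 + 7*c/27 + 7/27


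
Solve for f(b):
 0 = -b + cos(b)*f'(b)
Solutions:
 f(b) = C1 + Integral(b/cos(b), b)


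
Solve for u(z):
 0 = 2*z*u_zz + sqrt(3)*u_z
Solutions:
 u(z) = C1 + C2*z^(1 - sqrt(3)/2)


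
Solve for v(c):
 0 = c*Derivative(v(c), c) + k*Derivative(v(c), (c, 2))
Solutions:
 v(c) = C1 + C2*sqrt(k)*erf(sqrt(2)*c*sqrt(1/k)/2)


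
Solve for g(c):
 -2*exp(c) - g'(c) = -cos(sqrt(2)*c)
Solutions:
 g(c) = C1 - 2*exp(c) + sqrt(2)*sin(sqrt(2)*c)/2


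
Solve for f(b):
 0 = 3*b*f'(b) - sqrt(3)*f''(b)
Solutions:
 f(b) = C1 + C2*erfi(sqrt(2)*3^(1/4)*b/2)


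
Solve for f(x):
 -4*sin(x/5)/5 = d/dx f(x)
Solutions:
 f(x) = C1 + 4*cos(x/5)


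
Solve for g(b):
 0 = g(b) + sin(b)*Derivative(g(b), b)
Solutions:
 g(b) = C1*sqrt(cos(b) + 1)/sqrt(cos(b) - 1)


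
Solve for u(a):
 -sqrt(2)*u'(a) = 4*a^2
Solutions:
 u(a) = C1 - 2*sqrt(2)*a^3/3


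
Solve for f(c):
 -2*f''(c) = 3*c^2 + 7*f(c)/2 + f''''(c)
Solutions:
 f(c) = -6*c^2/7 + (C1*sin(2^(3/4)*7^(1/4)*c*cos(atan(sqrt(10)/2)/2)/2) + C2*cos(2^(3/4)*7^(1/4)*c*cos(atan(sqrt(10)/2)/2)/2))*exp(-2^(3/4)*7^(1/4)*c*sin(atan(sqrt(10)/2)/2)/2) + (C3*sin(2^(3/4)*7^(1/4)*c*cos(atan(sqrt(10)/2)/2)/2) + C4*cos(2^(3/4)*7^(1/4)*c*cos(atan(sqrt(10)/2)/2)/2))*exp(2^(3/4)*7^(1/4)*c*sin(atan(sqrt(10)/2)/2)/2) + 48/49


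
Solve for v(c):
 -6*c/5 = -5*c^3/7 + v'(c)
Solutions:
 v(c) = C1 + 5*c^4/28 - 3*c^2/5


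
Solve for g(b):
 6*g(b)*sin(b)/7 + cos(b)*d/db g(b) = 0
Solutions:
 g(b) = C1*cos(b)^(6/7)


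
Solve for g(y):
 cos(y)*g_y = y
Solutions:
 g(y) = C1 + Integral(y/cos(y), y)


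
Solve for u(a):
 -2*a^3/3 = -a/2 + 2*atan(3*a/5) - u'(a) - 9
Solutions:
 u(a) = C1 + a^4/6 - a^2/4 + 2*a*atan(3*a/5) - 9*a - 5*log(9*a^2 + 25)/3


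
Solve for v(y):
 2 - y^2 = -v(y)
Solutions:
 v(y) = y^2 - 2


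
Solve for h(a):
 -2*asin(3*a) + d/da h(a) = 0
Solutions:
 h(a) = C1 + 2*a*asin(3*a) + 2*sqrt(1 - 9*a^2)/3


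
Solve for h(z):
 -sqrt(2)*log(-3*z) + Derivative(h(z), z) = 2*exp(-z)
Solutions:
 h(z) = C1 + sqrt(2)*z*log(-z) + sqrt(2)*z*(-1 + log(3)) - 2*exp(-z)


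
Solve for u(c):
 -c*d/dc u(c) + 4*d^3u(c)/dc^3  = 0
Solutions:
 u(c) = C1 + Integral(C2*airyai(2^(1/3)*c/2) + C3*airybi(2^(1/3)*c/2), c)


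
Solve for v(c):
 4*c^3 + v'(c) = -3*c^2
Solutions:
 v(c) = C1 - c^4 - c^3


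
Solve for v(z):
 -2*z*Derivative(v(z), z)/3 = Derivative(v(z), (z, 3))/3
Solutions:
 v(z) = C1 + Integral(C2*airyai(-2^(1/3)*z) + C3*airybi(-2^(1/3)*z), z)


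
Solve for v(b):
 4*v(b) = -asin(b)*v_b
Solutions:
 v(b) = C1*exp(-4*Integral(1/asin(b), b))


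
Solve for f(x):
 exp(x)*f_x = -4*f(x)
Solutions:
 f(x) = C1*exp(4*exp(-x))


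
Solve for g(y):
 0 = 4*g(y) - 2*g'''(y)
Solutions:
 g(y) = C3*exp(2^(1/3)*y) + (C1*sin(2^(1/3)*sqrt(3)*y/2) + C2*cos(2^(1/3)*sqrt(3)*y/2))*exp(-2^(1/3)*y/2)


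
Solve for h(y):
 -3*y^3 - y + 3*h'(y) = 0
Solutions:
 h(y) = C1 + y^4/4 + y^2/6


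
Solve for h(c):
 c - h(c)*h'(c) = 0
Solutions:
 h(c) = -sqrt(C1 + c^2)
 h(c) = sqrt(C1 + c^2)


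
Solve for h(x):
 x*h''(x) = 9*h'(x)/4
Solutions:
 h(x) = C1 + C2*x^(13/4)


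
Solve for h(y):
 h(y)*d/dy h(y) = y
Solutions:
 h(y) = -sqrt(C1 + y^2)
 h(y) = sqrt(C1 + y^2)


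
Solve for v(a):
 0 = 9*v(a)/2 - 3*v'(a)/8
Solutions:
 v(a) = C1*exp(12*a)


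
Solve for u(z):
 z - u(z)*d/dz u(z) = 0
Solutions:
 u(z) = -sqrt(C1 + z^2)
 u(z) = sqrt(C1 + z^2)


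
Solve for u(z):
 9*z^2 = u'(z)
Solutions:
 u(z) = C1 + 3*z^3


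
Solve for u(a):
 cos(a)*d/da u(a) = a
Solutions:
 u(a) = C1 + Integral(a/cos(a), a)


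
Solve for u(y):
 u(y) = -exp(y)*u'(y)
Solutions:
 u(y) = C1*exp(exp(-y))


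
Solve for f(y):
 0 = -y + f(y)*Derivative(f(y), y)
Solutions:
 f(y) = -sqrt(C1 + y^2)
 f(y) = sqrt(C1 + y^2)


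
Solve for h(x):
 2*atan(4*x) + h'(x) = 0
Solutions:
 h(x) = C1 - 2*x*atan(4*x) + log(16*x^2 + 1)/4


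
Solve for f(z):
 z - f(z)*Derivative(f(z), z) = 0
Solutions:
 f(z) = -sqrt(C1 + z^2)
 f(z) = sqrt(C1 + z^2)


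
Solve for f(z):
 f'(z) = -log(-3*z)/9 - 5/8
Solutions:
 f(z) = C1 - z*log(-z)/9 + z*(-37 - 8*log(3))/72


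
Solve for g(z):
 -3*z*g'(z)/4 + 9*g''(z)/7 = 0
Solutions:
 g(z) = C1 + C2*erfi(sqrt(42)*z/12)


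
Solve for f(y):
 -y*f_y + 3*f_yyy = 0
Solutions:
 f(y) = C1 + Integral(C2*airyai(3^(2/3)*y/3) + C3*airybi(3^(2/3)*y/3), y)


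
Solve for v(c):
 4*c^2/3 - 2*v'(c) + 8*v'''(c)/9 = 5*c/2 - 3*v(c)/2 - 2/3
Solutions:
 v(c) = C1*exp(6^(1/3)*c*(2*6^(1/3)/(sqrt(33) + 9)^(1/3) + (sqrt(33) + 9)^(1/3))/8)*sin(2^(1/3)*3^(1/6)*c*(-3^(2/3)*(sqrt(33) + 9)^(1/3) + 6*2^(1/3)/(sqrt(33) + 9)^(1/3))/8) + C2*exp(6^(1/3)*c*(2*6^(1/3)/(sqrt(33) + 9)^(1/3) + (sqrt(33) + 9)^(1/3))/8)*cos(2^(1/3)*3^(1/6)*c*(-3^(2/3)*(sqrt(33) + 9)^(1/3) + 6*2^(1/3)/(sqrt(33) + 9)^(1/3))/8) + C3*exp(-6^(1/3)*c*(2*6^(1/3)/(sqrt(33) + 9)^(1/3) + (sqrt(33) + 9)^(1/3))/4) - 8*c^2/9 - 19*c/27 - 112/81


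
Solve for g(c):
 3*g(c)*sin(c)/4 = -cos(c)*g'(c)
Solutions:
 g(c) = C1*cos(c)^(3/4)


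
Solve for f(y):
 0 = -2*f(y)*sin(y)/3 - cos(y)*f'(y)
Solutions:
 f(y) = C1*cos(y)^(2/3)


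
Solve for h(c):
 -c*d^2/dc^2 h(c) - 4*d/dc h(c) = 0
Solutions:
 h(c) = C1 + C2/c^3


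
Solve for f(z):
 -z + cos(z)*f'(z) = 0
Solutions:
 f(z) = C1 + Integral(z/cos(z), z)


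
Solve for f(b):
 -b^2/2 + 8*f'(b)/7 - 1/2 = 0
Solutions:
 f(b) = C1 + 7*b^3/48 + 7*b/16


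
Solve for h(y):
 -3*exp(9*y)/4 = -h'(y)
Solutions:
 h(y) = C1 + exp(9*y)/12


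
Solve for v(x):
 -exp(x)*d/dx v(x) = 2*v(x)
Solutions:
 v(x) = C1*exp(2*exp(-x))


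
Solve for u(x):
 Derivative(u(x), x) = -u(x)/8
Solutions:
 u(x) = C1*exp(-x/8)


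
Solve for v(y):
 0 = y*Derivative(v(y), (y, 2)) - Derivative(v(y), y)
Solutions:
 v(y) = C1 + C2*y^2


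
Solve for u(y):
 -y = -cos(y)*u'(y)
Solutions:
 u(y) = C1 + Integral(y/cos(y), y)


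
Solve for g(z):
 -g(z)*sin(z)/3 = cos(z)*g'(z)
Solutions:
 g(z) = C1*cos(z)^(1/3)


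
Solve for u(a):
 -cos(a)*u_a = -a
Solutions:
 u(a) = C1 + Integral(a/cos(a), a)


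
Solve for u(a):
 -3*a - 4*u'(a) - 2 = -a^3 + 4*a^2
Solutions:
 u(a) = C1 + a^4/16 - a^3/3 - 3*a^2/8 - a/2


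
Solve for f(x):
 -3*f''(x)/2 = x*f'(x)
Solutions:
 f(x) = C1 + C2*erf(sqrt(3)*x/3)


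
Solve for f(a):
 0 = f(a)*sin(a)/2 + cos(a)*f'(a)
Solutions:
 f(a) = C1*sqrt(cos(a))


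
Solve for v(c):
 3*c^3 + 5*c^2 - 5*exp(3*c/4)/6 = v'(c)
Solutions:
 v(c) = C1 + 3*c^4/4 + 5*c^3/3 - 10*exp(3*c/4)/9


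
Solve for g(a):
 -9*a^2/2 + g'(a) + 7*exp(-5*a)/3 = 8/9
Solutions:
 g(a) = C1 + 3*a^3/2 + 8*a/9 + 7*exp(-5*a)/15


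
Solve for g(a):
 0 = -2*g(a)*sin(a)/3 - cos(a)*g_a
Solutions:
 g(a) = C1*cos(a)^(2/3)


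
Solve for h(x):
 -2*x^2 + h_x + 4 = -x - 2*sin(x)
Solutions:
 h(x) = C1 + 2*x^3/3 - x^2/2 - 4*x + 2*cos(x)


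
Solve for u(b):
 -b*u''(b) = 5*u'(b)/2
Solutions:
 u(b) = C1 + C2/b^(3/2)


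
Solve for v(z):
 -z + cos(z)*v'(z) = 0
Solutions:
 v(z) = C1 + Integral(z/cos(z), z)


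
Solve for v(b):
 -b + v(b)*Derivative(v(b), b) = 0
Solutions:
 v(b) = -sqrt(C1 + b^2)
 v(b) = sqrt(C1 + b^2)


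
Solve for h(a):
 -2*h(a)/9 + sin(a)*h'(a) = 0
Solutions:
 h(a) = C1*(cos(a) - 1)^(1/9)/(cos(a) + 1)^(1/9)


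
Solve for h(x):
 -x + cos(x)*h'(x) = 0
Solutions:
 h(x) = C1 + Integral(x/cos(x), x)


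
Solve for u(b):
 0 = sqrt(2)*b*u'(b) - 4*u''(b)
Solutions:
 u(b) = C1 + C2*erfi(2^(3/4)*b/4)


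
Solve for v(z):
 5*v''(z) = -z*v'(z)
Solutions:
 v(z) = C1 + C2*erf(sqrt(10)*z/10)


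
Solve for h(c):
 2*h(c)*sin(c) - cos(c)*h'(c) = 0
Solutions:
 h(c) = C1/cos(c)^2


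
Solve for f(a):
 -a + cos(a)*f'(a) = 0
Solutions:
 f(a) = C1 + Integral(a/cos(a), a)


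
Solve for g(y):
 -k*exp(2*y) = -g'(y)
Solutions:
 g(y) = C1 + k*exp(2*y)/2


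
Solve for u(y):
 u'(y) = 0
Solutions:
 u(y) = C1


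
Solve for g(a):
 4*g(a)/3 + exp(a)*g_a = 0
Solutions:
 g(a) = C1*exp(4*exp(-a)/3)


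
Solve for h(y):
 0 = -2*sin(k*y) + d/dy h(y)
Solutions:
 h(y) = C1 - 2*cos(k*y)/k


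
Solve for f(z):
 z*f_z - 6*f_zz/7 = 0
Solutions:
 f(z) = C1 + C2*erfi(sqrt(21)*z/6)


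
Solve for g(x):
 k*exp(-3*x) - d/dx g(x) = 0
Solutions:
 g(x) = C1 - k*exp(-3*x)/3


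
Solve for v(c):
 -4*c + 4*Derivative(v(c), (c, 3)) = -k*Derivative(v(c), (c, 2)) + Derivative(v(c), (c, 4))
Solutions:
 v(c) = C1 + C2*c + C3*exp(c*(2 - sqrt(k + 4))) + C4*exp(c*(sqrt(k + 4) + 2)) + 2*c^3/(3*k) - 8*c^2/k^2


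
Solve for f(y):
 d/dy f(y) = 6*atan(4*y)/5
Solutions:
 f(y) = C1 + 6*y*atan(4*y)/5 - 3*log(16*y^2 + 1)/20


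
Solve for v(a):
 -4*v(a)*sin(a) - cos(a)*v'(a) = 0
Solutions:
 v(a) = C1*cos(a)^4


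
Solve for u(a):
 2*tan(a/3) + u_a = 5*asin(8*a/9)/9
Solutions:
 u(a) = C1 + 5*a*asin(8*a/9)/9 + 5*sqrt(81 - 64*a^2)/72 + 6*log(cos(a/3))


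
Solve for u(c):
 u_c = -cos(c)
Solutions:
 u(c) = C1 - sin(c)


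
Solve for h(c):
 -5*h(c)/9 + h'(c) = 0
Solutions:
 h(c) = C1*exp(5*c/9)


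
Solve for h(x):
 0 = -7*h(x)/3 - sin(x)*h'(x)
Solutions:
 h(x) = C1*(cos(x) + 1)^(7/6)/(cos(x) - 1)^(7/6)


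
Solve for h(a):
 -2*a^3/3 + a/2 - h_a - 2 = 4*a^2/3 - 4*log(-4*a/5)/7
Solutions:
 h(a) = C1 - a^4/6 - 4*a^3/9 + a^2/4 + 4*a*log(-a)/7 + 2*a*(-9 - 2*log(5) + 4*log(2))/7


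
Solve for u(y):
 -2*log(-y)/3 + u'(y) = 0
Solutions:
 u(y) = C1 + 2*y*log(-y)/3 - 2*y/3


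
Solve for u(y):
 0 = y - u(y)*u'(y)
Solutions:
 u(y) = -sqrt(C1 + y^2)
 u(y) = sqrt(C1 + y^2)


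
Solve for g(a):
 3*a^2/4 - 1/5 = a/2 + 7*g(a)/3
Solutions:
 g(a) = 9*a^2/28 - 3*a/14 - 3/35


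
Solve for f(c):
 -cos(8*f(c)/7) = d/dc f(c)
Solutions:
 c - 7*log(sin(8*f(c)/7) - 1)/16 + 7*log(sin(8*f(c)/7) + 1)/16 = C1


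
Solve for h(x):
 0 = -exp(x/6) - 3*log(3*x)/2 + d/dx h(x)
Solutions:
 h(x) = C1 + 3*x*log(x)/2 + 3*x*(-1 + log(3))/2 + 6*exp(x/6)


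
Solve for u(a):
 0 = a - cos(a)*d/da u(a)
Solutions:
 u(a) = C1 + Integral(a/cos(a), a)


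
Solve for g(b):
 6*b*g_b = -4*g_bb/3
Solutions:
 g(b) = C1 + C2*erf(3*b/2)


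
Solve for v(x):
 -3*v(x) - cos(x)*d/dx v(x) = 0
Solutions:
 v(x) = C1*(sin(x) - 1)^(3/2)/(sin(x) + 1)^(3/2)


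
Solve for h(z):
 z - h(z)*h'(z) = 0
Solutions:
 h(z) = -sqrt(C1 + z^2)
 h(z) = sqrt(C1 + z^2)


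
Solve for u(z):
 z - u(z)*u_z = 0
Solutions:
 u(z) = -sqrt(C1 + z^2)
 u(z) = sqrt(C1 + z^2)


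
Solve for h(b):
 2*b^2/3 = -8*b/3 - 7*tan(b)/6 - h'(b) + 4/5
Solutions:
 h(b) = C1 - 2*b^3/9 - 4*b^2/3 + 4*b/5 + 7*log(cos(b))/6


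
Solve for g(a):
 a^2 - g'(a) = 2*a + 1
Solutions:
 g(a) = C1 + a^3/3 - a^2 - a


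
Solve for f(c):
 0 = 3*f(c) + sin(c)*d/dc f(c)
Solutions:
 f(c) = C1*(cos(c) + 1)^(3/2)/(cos(c) - 1)^(3/2)


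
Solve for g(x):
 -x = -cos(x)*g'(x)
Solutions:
 g(x) = C1 + Integral(x/cos(x), x)


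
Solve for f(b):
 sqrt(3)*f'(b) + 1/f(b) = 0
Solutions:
 f(b) = -sqrt(C1 - 6*sqrt(3)*b)/3
 f(b) = sqrt(C1 - 6*sqrt(3)*b)/3


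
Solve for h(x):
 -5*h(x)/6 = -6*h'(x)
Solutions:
 h(x) = C1*exp(5*x/36)


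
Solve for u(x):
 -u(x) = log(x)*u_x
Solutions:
 u(x) = C1*exp(-li(x))


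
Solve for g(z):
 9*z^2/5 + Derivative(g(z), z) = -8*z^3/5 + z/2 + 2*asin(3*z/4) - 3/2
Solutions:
 g(z) = C1 - 2*z^4/5 - 3*z^3/5 + z^2/4 + 2*z*asin(3*z/4) - 3*z/2 + 2*sqrt(16 - 9*z^2)/3


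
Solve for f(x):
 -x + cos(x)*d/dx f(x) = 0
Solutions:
 f(x) = C1 + Integral(x/cos(x), x)


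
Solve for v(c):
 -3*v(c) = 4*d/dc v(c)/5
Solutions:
 v(c) = C1*exp(-15*c/4)


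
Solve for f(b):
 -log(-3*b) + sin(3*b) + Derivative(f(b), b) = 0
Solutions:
 f(b) = C1 + b*log(-b) - b + b*log(3) + cos(3*b)/3


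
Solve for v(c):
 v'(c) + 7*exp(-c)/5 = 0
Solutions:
 v(c) = C1 + 7*exp(-c)/5


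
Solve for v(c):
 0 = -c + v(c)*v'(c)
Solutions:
 v(c) = -sqrt(C1 + c^2)
 v(c) = sqrt(C1 + c^2)


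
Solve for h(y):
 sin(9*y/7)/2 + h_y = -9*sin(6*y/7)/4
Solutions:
 h(y) = C1 + 21*cos(6*y/7)/8 + 7*cos(9*y/7)/18


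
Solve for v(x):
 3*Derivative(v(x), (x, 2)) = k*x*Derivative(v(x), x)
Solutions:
 v(x) = Piecewise((-sqrt(6)*sqrt(pi)*C1*erf(sqrt(6)*x*sqrt(-k)/6)/(2*sqrt(-k)) - C2, (k > 0) | (k < 0)), (-C1*x - C2, True))


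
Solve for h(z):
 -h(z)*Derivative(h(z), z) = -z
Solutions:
 h(z) = -sqrt(C1 + z^2)
 h(z) = sqrt(C1 + z^2)


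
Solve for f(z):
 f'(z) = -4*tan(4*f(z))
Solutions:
 f(z) = -asin(C1*exp(-16*z))/4 + pi/4
 f(z) = asin(C1*exp(-16*z))/4


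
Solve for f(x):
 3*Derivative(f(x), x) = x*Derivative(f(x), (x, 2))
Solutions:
 f(x) = C1 + C2*x^4


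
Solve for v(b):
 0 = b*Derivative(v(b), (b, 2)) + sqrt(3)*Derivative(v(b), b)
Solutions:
 v(b) = C1 + C2*b^(1 - sqrt(3))


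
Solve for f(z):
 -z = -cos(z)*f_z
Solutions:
 f(z) = C1 + Integral(z/cos(z), z)


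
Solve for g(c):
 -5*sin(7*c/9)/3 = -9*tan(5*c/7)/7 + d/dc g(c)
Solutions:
 g(c) = C1 - 9*log(cos(5*c/7))/5 + 15*cos(7*c/9)/7


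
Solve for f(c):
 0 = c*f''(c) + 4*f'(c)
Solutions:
 f(c) = C1 + C2/c^3


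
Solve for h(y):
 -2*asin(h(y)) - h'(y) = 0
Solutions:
 Integral(1/asin(_y), (_y, h(y))) = C1 - 2*y


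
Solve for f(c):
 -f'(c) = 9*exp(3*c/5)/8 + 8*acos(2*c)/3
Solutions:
 f(c) = C1 - 8*c*acos(2*c)/3 + 4*sqrt(1 - 4*c^2)/3 - 15*exp(3*c/5)/8


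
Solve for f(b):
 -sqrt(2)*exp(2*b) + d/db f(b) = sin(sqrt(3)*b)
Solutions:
 f(b) = C1 + sqrt(2)*exp(2*b)/2 - sqrt(3)*cos(sqrt(3)*b)/3


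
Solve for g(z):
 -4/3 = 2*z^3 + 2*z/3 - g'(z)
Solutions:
 g(z) = C1 + z^4/2 + z^2/3 + 4*z/3


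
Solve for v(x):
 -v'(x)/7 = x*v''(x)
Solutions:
 v(x) = C1 + C2*x^(6/7)


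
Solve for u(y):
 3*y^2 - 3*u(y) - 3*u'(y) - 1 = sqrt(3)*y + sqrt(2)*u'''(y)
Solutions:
 u(y) = C1*exp(y*(-2*2^(1/6)/(3*sqrt(2) + 2*sqrt(sqrt(2) + 9/2))^(1/3) + 2^(1/3)*(3*sqrt(2) + 2*sqrt(sqrt(2) + 9/2))^(1/3))/4)*sin(sqrt(3)*y*(18*2^(1/6)/(81*sqrt(2) + 2*sqrt(729*sqrt(2) + 6561/2))^(1/3) + 2^(1/3)*(81*sqrt(2) + 2*sqrt(729*sqrt(2) + 6561/2))^(1/3))/12) + C2*exp(y*(-2*2^(1/6)/(3*sqrt(2) + 2*sqrt(sqrt(2) + 9/2))^(1/3) + 2^(1/3)*(3*sqrt(2) + 2*sqrt(sqrt(2) + 9/2))^(1/3))/4)*cos(sqrt(3)*y*(18*2^(1/6)/(81*sqrt(2) + 2*sqrt(729*sqrt(2) + 6561/2))^(1/3) + 2^(1/3)*(81*sqrt(2) + 2*sqrt(729*sqrt(2) + 6561/2))^(1/3))/12) + C3*exp(y*(-2^(1/3)*(3*sqrt(2) + 2*sqrt(sqrt(2) + 9/2))^(1/3)/2 + 2^(1/6)/(3*sqrt(2) + 2*sqrt(sqrt(2) + 9/2))^(1/3))) + y^2 - 2*y - sqrt(3)*y/3 + sqrt(3)/3 + 5/3


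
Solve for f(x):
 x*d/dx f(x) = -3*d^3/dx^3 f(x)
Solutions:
 f(x) = C1 + Integral(C2*airyai(-3^(2/3)*x/3) + C3*airybi(-3^(2/3)*x/3), x)


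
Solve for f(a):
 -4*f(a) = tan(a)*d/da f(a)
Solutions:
 f(a) = C1/sin(a)^4


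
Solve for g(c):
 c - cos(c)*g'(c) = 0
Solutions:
 g(c) = C1 + Integral(c/cos(c), c)


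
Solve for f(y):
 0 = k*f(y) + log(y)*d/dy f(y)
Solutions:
 f(y) = C1*exp(-k*li(y))


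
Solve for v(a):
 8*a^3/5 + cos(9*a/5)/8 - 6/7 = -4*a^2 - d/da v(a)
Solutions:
 v(a) = C1 - 2*a^4/5 - 4*a^3/3 + 6*a/7 - 5*sin(9*a/5)/72


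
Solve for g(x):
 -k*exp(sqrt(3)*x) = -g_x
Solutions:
 g(x) = C1 + sqrt(3)*k*exp(sqrt(3)*x)/3


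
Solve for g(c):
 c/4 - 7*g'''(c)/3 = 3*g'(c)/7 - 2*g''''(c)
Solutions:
 g(c) = C1 + C2*exp(c*(-7^(2/3)*(108*sqrt(3441) + 6775)^(1/3) - 343*7^(1/3)/(108*sqrt(3441) + 6775)^(1/3) + 98)/252)*sin(sqrt(3)*7^(1/3)*c*(-7^(1/3)*(108*sqrt(3441) + 6775)^(1/3) + 343/(108*sqrt(3441) + 6775)^(1/3))/252) + C3*exp(c*(-7^(2/3)*(108*sqrt(3441) + 6775)^(1/3) - 343*7^(1/3)/(108*sqrt(3441) + 6775)^(1/3) + 98)/252)*cos(sqrt(3)*7^(1/3)*c*(-7^(1/3)*(108*sqrt(3441) + 6775)^(1/3) + 343/(108*sqrt(3441) + 6775)^(1/3))/252) + C4*exp(c*(343*7^(1/3)/(108*sqrt(3441) + 6775)^(1/3) + 49 + 7^(2/3)*(108*sqrt(3441) + 6775)^(1/3))/126) + 7*c^2/24


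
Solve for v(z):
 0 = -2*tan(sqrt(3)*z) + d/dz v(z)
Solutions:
 v(z) = C1 - 2*sqrt(3)*log(cos(sqrt(3)*z))/3


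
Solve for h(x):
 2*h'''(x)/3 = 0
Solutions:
 h(x) = C1 + C2*x + C3*x^2


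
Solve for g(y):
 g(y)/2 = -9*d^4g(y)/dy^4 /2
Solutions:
 g(y) = (C1*sin(sqrt(6)*y/6) + C2*cos(sqrt(6)*y/6))*exp(-sqrt(6)*y/6) + (C3*sin(sqrt(6)*y/6) + C4*cos(sqrt(6)*y/6))*exp(sqrt(6)*y/6)


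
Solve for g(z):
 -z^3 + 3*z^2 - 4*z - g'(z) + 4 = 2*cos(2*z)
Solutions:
 g(z) = C1 - z^4/4 + z^3 - 2*z^2 + 4*z - sin(2*z)


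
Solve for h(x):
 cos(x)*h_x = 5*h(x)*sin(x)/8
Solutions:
 h(x) = C1/cos(x)^(5/8)


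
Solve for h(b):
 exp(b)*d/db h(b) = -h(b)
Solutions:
 h(b) = C1*exp(exp(-b))


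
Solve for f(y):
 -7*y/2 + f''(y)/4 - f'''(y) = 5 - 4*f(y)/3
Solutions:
 f(y) = C1*exp(y*(-(48*sqrt(577) + 1153)^(1/3) - 1/(48*sqrt(577) + 1153)^(1/3) + 2)/24)*sin(sqrt(3)*y*(-(48*sqrt(577) + 1153)^(1/3) + (48*sqrt(577) + 1153)^(-1/3))/24) + C2*exp(y*(-(48*sqrt(577) + 1153)^(1/3) - 1/(48*sqrt(577) + 1153)^(1/3) + 2)/24)*cos(sqrt(3)*y*(-(48*sqrt(577) + 1153)^(1/3) + (48*sqrt(577) + 1153)^(-1/3))/24) + C3*exp(y*((48*sqrt(577) + 1153)^(-1/3) + 1 + (48*sqrt(577) + 1153)^(1/3))/12) + 21*y/8 + 15/4


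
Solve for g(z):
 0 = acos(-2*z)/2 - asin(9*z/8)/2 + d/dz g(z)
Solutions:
 g(z) = C1 - z*acos(-2*z)/2 + z*asin(9*z/8)/2 - sqrt(1 - 4*z^2)/4 + sqrt(64 - 81*z^2)/18


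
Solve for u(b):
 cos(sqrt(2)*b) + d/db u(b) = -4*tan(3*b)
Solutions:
 u(b) = C1 + 4*log(cos(3*b))/3 - sqrt(2)*sin(sqrt(2)*b)/2


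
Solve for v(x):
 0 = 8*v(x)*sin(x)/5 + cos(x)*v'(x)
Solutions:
 v(x) = C1*cos(x)^(8/5)


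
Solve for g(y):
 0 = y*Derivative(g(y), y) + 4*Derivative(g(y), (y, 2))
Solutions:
 g(y) = C1 + C2*erf(sqrt(2)*y/4)


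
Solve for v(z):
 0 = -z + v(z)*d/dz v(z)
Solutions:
 v(z) = -sqrt(C1 + z^2)
 v(z) = sqrt(C1 + z^2)


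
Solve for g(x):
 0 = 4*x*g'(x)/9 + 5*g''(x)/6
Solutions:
 g(x) = C1 + C2*erf(2*sqrt(15)*x/15)


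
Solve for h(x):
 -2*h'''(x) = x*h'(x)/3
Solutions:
 h(x) = C1 + Integral(C2*airyai(-6^(2/3)*x/6) + C3*airybi(-6^(2/3)*x/6), x)


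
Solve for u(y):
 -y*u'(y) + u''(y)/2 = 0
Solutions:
 u(y) = C1 + C2*erfi(y)


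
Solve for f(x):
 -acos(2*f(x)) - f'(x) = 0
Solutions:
 Integral(1/acos(2*_y), (_y, f(x))) = C1 - x


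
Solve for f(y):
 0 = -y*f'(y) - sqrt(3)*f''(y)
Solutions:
 f(y) = C1 + C2*erf(sqrt(2)*3^(3/4)*y/6)


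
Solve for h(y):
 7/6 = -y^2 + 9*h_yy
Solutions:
 h(y) = C1 + C2*y + y^4/108 + 7*y^2/108


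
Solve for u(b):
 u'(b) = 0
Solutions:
 u(b) = C1


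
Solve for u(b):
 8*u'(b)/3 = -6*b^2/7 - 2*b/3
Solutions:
 u(b) = C1 - 3*b^3/28 - b^2/8


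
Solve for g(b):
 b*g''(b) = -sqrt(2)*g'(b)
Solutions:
 g(b) = C1 + C2*b^(1 - sqrt(2))


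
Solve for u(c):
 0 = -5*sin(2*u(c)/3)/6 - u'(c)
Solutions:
 5*c/6 + 3*log(cos(2*u(c)/3) - 1)/4 - 3*log(cos(2*u(c)/3) + 1)/4 = C1


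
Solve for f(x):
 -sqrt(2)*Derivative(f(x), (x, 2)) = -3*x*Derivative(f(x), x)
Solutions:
 f(x) = C1 + C2*erfi(2^(1/4)*sqrt(3)*x/2)


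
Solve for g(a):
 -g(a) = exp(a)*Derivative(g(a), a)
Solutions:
 g(a) = C1*exp(exp(-a))


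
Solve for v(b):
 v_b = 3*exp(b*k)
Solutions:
 v(b) = C1 + 3*exp(b*k)/k


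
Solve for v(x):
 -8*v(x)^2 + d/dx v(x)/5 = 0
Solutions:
 v(x) = -1/(C1 + 40*x)


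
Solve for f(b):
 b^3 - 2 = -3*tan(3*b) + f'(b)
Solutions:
 f(b) = C1 + b^4/4 - 2*b - log(cos(3*b))


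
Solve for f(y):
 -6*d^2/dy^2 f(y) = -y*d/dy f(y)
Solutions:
 f(y) = C1 + C2*erfi(sqrt(3)*y/6)


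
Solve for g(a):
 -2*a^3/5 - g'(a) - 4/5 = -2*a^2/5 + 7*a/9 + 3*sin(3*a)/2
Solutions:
 g(a) = C1 - a^4/10 + 2*a^3/15 - 7*a^2/18 - 4*a/5 + cos(3*a)/2


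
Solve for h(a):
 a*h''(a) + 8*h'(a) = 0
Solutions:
 h(a) = C1 + C2/a^7


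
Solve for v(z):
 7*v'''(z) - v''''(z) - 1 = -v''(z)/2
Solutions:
 v(z) = C1 + C2*z + C3*exp(z*(7 - sqrt(51))/2) + C4*exp(z*(7 + sqrt(51))/2) + z^2


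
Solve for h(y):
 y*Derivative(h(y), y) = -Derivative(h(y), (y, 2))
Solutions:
 h(y) = C1 + C2*erf(sqrt(2)*y/2)


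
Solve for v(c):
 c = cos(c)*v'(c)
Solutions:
 v(c) = C1 + Integral(c/cos(c), c)


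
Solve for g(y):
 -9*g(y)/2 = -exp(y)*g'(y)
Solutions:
 g(y) = C1*exp(-9*exp(-y)/2)


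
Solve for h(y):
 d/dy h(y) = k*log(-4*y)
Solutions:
 h(y) = C1 + k*y*log(-y) + k*y*(-1 + 2*log(2))


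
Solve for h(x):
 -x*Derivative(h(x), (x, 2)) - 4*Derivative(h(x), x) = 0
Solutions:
 h(x) = C1 + C2/x^3


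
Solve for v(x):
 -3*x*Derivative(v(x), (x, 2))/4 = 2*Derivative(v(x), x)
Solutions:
 v(x) = C1 + C2/x^(5/3)


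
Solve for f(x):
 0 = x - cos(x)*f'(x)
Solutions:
 f(x) = C1 + Integral(x/cos(x), x)


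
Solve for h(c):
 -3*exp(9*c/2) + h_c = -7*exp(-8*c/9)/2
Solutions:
 h(c) = C1 + 2*exp(9*c/2)/3 + 63*exp(-8*c/9)/16


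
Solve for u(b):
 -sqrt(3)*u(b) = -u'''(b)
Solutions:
 u(b) = C3*exp(3^(1/6)*b) + (C1*sin(3^(2/3)*b/2) + C2*cos(3^(2/3)*b/2))*exp(-3^(1/6)*b/2)


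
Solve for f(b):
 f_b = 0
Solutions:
 f(b) = C1


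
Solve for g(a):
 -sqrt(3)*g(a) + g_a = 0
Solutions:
 g(a) = C1*exp(sqrt(3)*a)


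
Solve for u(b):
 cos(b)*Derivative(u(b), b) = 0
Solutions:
 u(b) = C1


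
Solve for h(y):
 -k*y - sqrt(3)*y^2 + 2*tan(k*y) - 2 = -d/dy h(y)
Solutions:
 h(y) = C1 + k*y^2/2 + sqrt(3)*y^3/3 + 2*y - 2*Piecewise((-log(cos(k*y))/k, Ne(k, 0)), (0, True))


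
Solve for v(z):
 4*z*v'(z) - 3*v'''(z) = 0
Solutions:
 v(z) = C1 + Integral(C2*airyai(6^(2/3)*z/3) + C3*airybi(6^(2/3)*z/3), z)


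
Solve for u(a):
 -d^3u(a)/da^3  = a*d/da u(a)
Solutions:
 u(a) = C1 + Integral(C2*airyai(-a) + C3*airybi(-a), a)


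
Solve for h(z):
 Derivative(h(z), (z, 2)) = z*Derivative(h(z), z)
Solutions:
 h(z) = C1 + C2*erfi(sqrt(2)*z/2)


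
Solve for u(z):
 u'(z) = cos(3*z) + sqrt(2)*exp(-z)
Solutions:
 u(z) = C1 + sin(3*z)/3 - sqrt(2)*exp(-z)


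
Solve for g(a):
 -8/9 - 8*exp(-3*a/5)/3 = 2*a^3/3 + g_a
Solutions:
 g(a) = C1 - a^4/6 - 8*a/9 + 40*exp(-3*a/5)/9


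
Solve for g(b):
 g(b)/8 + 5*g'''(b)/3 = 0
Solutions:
 g(b) = C3*exp(-3^(1/3)*5^(2/3)*b/10) + (C1*sin(3^(5/6)*5^(2/3)*b/20) + C2*cos(3^(5/6)*5^(2/3)*b/20))*exp(3^(1/3)*5^(2/3)*b/20)


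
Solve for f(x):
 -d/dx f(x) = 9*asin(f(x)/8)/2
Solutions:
 Integral(1/asin(_y/8), (_y, f(x))) = C1 - 9*x/2


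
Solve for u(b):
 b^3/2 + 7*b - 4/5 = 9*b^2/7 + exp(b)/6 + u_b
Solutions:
 u(b) = C1 + b^4/8 - 3*b^3/7 + 7*b^2/2 - 4*b/5 - exp(b)/6


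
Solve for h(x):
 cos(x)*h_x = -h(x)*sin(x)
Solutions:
 h(x) = C1*cos(x)


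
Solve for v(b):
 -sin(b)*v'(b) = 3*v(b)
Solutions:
 v(b) = C1*(cos(b) + 1)^(3/2)/(cos(b) - 1)^(3/2)


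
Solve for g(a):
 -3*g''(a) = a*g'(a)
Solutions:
 g(a) = C1 + C2*erf(sqrt(6)*a/6)


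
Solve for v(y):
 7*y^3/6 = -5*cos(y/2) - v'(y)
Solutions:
 v(y) = C1 - 7*y^4/24 - 10*sin(y/2)


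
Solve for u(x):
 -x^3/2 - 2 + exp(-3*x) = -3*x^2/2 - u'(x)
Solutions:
 u(x) = C1 + x^4/8 - x^3/2 + 2*x + exp(-3*x)/3


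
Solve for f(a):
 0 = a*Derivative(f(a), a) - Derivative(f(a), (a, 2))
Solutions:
 f(a) = C1 + C2*erfi(sqrt(2)*a/2)


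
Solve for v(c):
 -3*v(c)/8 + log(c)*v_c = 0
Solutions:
 v(c) = C1*exp(3*li(c)/8)


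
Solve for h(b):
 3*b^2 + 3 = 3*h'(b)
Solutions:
 h(b) = C1 + b^3/3 + b


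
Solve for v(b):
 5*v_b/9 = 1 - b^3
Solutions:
 v(b) = C1 - 9*b^4/20 + 9*b/5


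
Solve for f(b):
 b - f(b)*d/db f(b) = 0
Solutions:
 f(b) = -sqrt(C1 + b^2)
 f(b) = sqrt(C1 + b^2)


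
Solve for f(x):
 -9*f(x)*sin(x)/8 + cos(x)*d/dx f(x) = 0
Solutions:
 f(x) = C1/cos(x)^(9/8)


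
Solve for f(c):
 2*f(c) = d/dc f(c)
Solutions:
 f(c) = C1*exp(2*c)


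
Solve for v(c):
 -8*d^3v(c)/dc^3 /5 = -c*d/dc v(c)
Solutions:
 v(c) = C1 + Integral(C2*airyai(5^(1/3)*c/2) + C3*airybi(5^(1/3)*c/2), c)


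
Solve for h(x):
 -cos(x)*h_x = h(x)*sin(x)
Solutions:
 h(x) = C1*cos(x)


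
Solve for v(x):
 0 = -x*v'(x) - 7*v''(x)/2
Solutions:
 v(x) = C1 + C2*erf(sqrt(7)*x/7)


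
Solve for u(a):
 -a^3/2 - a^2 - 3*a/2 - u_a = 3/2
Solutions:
 u(a) = C1 - a^4/8 - a^3/3 - 3*a^2/4 - 3*a/2


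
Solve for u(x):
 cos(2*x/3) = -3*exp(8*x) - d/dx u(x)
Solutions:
 u(x) = C1 - 3*exp(8*x)/8 - 3*sin(2*x/3)/2


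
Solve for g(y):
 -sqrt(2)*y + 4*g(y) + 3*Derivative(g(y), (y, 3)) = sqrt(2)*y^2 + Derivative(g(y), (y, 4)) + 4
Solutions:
 g(y) = C1*exp(y*(-2^(1/3)*(3*sqrt(57) + 23)^(1/3) - 2*2^(2/3)/(3*sqrt(57) + 23)^(1/3) + 8)/6)*sin(2^(1/3)*sqrt(3)*y*(-(3*sqrt(57) + 23)^(1/3) + 2*2^(1/3)/(3*sqrt(57) + 23)^(1/3))/6) + C2*exp(y*(-2^(1/3)*(3*sqrt(57) + 23)^(1/3) - 2*2^(2/3)/(3*sqrt(57) + 23)^(1/3) + 8)/6)*cos(2^(1/3)*sqrt(3)*y*(-(3*sqrt(57) + 23)^(1/3) + 2*2^(1/3)/(3*sqrt(57) + 23)^(1/3))/6) + C3*exp(-y) + C4*exp(y*(2*2^(2/3)/(3*sqrt(57) + 23)^(1/3) + 4 + 2^(1/3)*(3*sqrt(57) + 23)^(1/3))/3) + sqrt(2)*y^2/4 + sqrt(2)*y/4 + 1


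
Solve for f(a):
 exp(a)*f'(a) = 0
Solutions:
 f(a) = C1


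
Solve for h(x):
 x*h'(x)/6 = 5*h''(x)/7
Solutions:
 h(x) = C1 + C2*erfi(sqrt(105)*x/30)


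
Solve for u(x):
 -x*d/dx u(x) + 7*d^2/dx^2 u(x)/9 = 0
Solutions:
 u(x) = C1 + C2*erfi(3*sqrt(14)*x/14)


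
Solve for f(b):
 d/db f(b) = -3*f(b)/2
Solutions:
 f(b) = C1*exp(-3*b/2)


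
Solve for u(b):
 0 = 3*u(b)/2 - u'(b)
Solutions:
 u(b) = C1*exp(3*b/2)


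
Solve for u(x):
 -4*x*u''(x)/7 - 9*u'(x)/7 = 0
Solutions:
 u(x) = C1 + C2/x^(5/4)


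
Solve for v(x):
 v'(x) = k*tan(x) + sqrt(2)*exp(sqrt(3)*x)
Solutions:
 v(x) = C1 - k*log(cos(x)) + sqrt(6)*exp(sqrt(3)*x)/3


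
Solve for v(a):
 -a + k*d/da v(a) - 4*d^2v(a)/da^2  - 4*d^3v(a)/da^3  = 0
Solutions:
 v(a) = C1 + C2*exp(a*(sqrt(k + 1) - 1)/2) + C3*exp(-a*(sqrt(k + 1) + 1)/2) + a^2/(2*k) + 4*a/k^2


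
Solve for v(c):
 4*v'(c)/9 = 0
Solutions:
 v(c) = C1


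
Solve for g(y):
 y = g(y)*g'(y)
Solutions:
 g(y) = -sqrt(C1 + y^2)
 g(y) = sqrt(C1 + y^2)


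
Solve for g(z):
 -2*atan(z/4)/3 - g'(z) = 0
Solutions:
 g(z) = C1 - 2*z*atan(z/4)/3 + 4*log(z^2 + 16)/3


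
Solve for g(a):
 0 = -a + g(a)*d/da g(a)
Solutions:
 g(a) = -sqrt(C1 + a^2)
 g(a) = sqrt(C1 + a^2)


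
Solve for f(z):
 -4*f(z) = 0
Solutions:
 f(z) = 0


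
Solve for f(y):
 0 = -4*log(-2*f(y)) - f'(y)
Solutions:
 Integral(1/(log(-_y) + log(2)), (_y, f(y)))/4 = C1 - y


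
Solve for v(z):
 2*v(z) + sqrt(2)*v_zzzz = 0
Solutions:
 v(z) = (C1*sin(2^(5/8)*z/2) + C2*cos(2^(5/8)*z/2))*exp(-2^(5/8)*z/2) + (C3*sin(2^(5/8)*z/2) + C4*cos(2^(5/8)*z/2))*exp(2^(5/8)*z/2)


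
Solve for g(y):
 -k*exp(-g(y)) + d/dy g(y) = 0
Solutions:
 g(y) = log(C1 + k*y)


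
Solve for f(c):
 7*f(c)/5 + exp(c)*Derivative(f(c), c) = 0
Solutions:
 f(c) = C1*exp(7*exp(-c)/5)


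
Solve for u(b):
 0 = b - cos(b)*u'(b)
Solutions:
 u(b) = C1 + Integral(b/cos(b), b)


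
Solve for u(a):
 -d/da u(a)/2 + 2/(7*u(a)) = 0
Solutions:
 u(a) = -sqrt(C1 + 56*a)/7
 u(a) = sqrt(C1 + 56*a)/7


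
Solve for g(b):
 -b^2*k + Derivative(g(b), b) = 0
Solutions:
 g(b) = C1 + b^3*k/3


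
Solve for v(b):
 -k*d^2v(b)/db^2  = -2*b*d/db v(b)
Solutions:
 v(b) = C1 + C2*erf(b*sqrt(-1/k))/sqrt(-1/k)


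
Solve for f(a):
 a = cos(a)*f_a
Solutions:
 f(a) = C1 + Integral(a/cos(a), a)


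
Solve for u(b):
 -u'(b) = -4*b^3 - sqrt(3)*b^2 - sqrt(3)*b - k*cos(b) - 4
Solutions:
 u(b) = C1 + b^4 + sqrt(3)*b^3/3 + sqrt(3)*b^2/2 + 4*b + k*sin(b)


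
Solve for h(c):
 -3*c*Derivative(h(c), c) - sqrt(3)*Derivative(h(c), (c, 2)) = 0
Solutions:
 h(c) = C1 + C2*erf(sqrt(2)*3^(1/4)*c/2)


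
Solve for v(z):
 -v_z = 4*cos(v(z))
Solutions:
 v(z) = pi - asin((C1 + exp(8*z))/(C1 - exp(8*z)))
 v(z) = asin((C1 + exp(8*z))/(C1 - exp(8*z)))


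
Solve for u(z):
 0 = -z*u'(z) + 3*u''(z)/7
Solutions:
 u(z) = C1 + C2*erfi(sqrt(42)*z/6)


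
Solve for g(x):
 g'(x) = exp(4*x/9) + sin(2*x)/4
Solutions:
 g(x) = C1 + 9*exp(4*x/9)/4 - cos(2*x)/8


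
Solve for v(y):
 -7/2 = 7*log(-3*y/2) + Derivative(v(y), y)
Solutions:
 v(y) = C1 - 7*y*log(-y) + y*(-7*log(3) + 7/2 + 7*log(2))


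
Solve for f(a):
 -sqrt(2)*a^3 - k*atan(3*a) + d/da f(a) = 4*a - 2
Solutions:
 f(a) = C1 + sqrt(2)*a^4/4 + 2*a^2 - 2*a + k*(a*atan(3*a) - log(9*a^2 + 1)/6)


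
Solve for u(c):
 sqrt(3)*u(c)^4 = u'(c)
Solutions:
 u(c) = (-1/(C1 + 3*sqrt(3)*c))^(1/3)
 u(c) = (-1/(C1 + sqrt(3)*c))^(1/3)*(-3^(2/3) - 3*3^(1/6)*I)/6
 u(c) = (-1/(C1 + sqrt(3)*c))^(1/3)*(-3^(2/3) + 3*3^(1/6)*I)/6


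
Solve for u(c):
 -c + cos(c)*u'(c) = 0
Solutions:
 u(c) = C1 + Integral(c/cos(c), c)


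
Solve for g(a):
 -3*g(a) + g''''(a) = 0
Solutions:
 g(a) = C1*exp(-3^(1/4)*a) + C2*exp(3^(1/4)*a) + C3*sin(3^(1/4)*a) + C4*cos(3^(1/4)*a)


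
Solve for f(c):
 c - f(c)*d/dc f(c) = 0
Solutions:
 f(c) = -sqrt(C1 + c^2)
 f(c) = sqrt(C1 + c^2)


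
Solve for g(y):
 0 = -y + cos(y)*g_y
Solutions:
 g(y) = C1 + Integral(y/cos(y), y)


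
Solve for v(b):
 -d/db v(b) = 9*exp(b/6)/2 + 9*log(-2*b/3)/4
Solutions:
 v(b) = C1 - 9*b*log(-b)/4 + 9*b*(-log(2) + 1 + log(3))/4 - 27*exp(b/6)


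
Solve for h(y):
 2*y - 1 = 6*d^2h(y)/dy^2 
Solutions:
 h(y) = C1 + C2*y + y^3/18 - y^2/12


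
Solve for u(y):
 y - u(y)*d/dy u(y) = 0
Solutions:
 u(y) = -sqrt(C1 + y^2)
 u(y) = sqrt(C1 + y^2)


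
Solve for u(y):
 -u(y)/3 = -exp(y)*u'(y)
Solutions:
 u(y) = C1*exp(-exp(-y)/3)


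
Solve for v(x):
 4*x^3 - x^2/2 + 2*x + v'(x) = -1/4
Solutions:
 v(x) = C1 - x^4 + x^3/6 - x^2 - x/4


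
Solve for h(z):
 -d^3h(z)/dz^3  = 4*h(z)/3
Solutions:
 h(z) = C3*exp(-6^(2/3)*z/3) + (C1*sin(2^(2/3)*3^(1/6)*z/2) + C2*cos(2^(2/3)*3^(1/6)*z/2))*exp(6^(2/3)*z/6)


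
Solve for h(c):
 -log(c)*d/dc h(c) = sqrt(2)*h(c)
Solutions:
 h(c) = C1*exp(-sqrt(2)*li(c))


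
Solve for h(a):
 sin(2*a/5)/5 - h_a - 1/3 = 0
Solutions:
 h(a) = C1 - a/3 - cos(2*a/5)/2


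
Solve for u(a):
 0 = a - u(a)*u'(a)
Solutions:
 u(a) = -sqrt(C1 + a^2)
 u(a) = sqrt(C1 + a^2)


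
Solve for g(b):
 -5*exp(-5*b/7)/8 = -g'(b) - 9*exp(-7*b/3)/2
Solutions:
 g(b) = C1 + 27*exp(-7*b/3)/14 - 7*exp(-5*b/7)/8


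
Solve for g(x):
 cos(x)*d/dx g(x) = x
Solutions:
 g(x) = C1 + Integral(x/cos(x), x)


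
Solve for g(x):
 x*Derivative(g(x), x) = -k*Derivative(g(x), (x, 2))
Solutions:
 g(x) = C1 + C2*sqrt(k)*erf(sqrt(2)*x*sqrt(1/k)/2)


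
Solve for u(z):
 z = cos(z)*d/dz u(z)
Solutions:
 u(z) = C1 + Integral(z/cos(z), z)


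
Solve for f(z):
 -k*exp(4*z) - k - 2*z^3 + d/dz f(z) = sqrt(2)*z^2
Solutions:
 f(z) = C1 + k*z + k*exp(4*z)/4 + z^4/2 + sqrt(2)*z^3/3


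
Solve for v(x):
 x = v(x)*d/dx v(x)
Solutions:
 v(x) = -sqrt(C1 + x^2)
 v(x) = sqrt(C1 + x^2)


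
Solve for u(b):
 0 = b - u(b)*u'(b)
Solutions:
 u(b) = -sqrt(C1 + b^2)
 u(b) = sqrt(C1 + b^2)


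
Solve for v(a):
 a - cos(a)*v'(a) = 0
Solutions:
 v(a) = C1 + Integral(a/cos(a), a)


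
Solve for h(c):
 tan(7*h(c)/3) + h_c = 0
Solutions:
 h(c) = -3*asin(C1*exp(-7*c/3))/7 + 3*pi/7
 h(c) = 3*asin(C1*exp(-7*c/3))/7


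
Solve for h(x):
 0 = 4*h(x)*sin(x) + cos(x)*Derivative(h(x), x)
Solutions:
 h(x) = C1*cos(x)^4


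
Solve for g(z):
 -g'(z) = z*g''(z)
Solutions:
 g(z) = C1 + C2*log(z)


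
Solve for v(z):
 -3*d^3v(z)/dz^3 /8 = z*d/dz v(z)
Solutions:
 v(z) = C1 + Integral(C2*airyai(-2*3^(2/3)*z/3) + C3*airybi(-2*3^(2/3)*z/3), z)


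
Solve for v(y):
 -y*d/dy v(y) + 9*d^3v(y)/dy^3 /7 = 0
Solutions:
 v(y) = C1 + Integral(C2*airyai(21^(1/3)*y/3) + C3*airybi(21^(1/3)*y/3), y)


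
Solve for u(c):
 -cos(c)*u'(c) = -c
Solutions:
 u(c) = C1 + Integral(c/cos(c), c)


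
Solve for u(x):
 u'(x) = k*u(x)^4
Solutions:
 u(x) = (-1/(C1 + 3*k*x))^(1/3)
 u(x) = (-1/(C1 + k*x))^(1/3)*(-3^(2/3) - 3*3^(1/6)*I)/6
 u(x) = (-1/(C1 + k*x))^(1/3)*(-3^(2/3) + 3*3^(1/6)*I)/6


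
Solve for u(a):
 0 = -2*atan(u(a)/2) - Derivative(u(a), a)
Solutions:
 Integral(1/atan(_y/2), (_y, u(a))) = C1 - 2*a


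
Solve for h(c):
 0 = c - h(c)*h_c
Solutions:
 h(c) = -sqrt(C1 + c^2)
 h(c) = sqrt(C1 + c^2)


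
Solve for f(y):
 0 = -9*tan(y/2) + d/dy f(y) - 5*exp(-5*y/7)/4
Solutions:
 f(y) = C1 + 9*log(tan(y/2)^2 + 1) - 7*exp(-5*y/7)/4


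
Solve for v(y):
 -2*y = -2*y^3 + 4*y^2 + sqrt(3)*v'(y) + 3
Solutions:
 v(y) = C1 + sqrt(3)*y^4/6 - 4*sqrt(3)*y^3/9 - sqrt(3)*y^2/3 - sqrt(3)*y


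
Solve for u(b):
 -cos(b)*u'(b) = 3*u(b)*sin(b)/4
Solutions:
 u(b) = C1*cos(b)^(3/4)


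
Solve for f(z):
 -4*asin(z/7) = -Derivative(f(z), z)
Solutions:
 f(z) = C1 + 4*z*asin(z/7) + 4*sqrt(49 - z^2)


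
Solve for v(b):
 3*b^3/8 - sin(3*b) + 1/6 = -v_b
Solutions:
 v(b) = C1 - 3*b^4/32 - b/6 - cos(3*b)/3


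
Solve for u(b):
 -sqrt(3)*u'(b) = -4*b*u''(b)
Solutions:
 u(b) = C1 + C2*b^(sqrt(3)/4 + 1)


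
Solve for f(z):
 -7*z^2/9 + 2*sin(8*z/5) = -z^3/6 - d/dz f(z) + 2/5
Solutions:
 f(z) = C1 - z^4/24 + 7*z^3/27 + 2*z/5 + 5*cos(8*z/5)/4


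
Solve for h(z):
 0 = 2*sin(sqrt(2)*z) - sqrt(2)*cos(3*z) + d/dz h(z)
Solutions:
 h(z) = C1 + sqrt(2)*sin(3*z)/3 + sqrt(2)*cos(sqrt(2)*z)


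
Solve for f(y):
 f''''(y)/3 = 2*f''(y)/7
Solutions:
 f(y) = C1 + C2*y + C3*exp(-sqrt(42)*y/7) + C4*exp(sqrt(42)*y/7)


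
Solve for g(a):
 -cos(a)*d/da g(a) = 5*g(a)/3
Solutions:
 g(a) = C1*(sin(a) - 1)^(5/6)/(sin(a) + 1)^(5/6)


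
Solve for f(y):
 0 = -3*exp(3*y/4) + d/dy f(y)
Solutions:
 f(y) = C1 + 4*exp(3*y/4)


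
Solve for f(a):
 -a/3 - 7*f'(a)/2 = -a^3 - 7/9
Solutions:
 f(a) = C1 + a^4/14 - a^2/21 + 2*a/9


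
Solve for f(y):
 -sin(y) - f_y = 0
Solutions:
 f(y) = C1 + cos(y)


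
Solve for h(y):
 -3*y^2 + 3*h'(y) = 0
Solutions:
 h(y) = C1 + y^3/3


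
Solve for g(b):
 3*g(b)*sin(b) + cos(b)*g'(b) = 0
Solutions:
 g(b) = C1*cos(b)^3


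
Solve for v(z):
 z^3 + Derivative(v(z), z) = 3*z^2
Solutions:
 v(z) = C1 - z^4/4 + z^3


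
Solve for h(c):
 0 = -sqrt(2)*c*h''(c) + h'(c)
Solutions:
 h(c) = C1 + C2*c^(sqrt(2)/2 + 1)


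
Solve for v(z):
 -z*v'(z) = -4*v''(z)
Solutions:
 v(z) = C1 + C2*erfi(sqrt(2)*z/4)


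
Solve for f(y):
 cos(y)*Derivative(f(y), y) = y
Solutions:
 f(y) = C1 + Integral(y/cos(y), y)


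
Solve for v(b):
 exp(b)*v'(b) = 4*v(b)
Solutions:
 v(b) = C1*exp(-4*exp(-b))


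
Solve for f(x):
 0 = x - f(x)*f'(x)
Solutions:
 f(x) = -sqrt(C1 + x^2)
 f(x) = sqrt(C1 + x^2)


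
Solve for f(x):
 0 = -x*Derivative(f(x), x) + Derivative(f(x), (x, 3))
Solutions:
 f(x) = C1 + Integral(C2*airyai(x) + C3*airybi(x), x)


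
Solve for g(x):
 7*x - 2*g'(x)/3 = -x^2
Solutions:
 g(x) = C1 + x^3/2 + 21*x^2/4


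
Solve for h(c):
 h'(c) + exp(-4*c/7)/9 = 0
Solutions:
 h(c) = C1 + 7*exp(-4*c/7)/36


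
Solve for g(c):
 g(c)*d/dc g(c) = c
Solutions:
 g(c) = -sqrt(C1 + c^2)
 g(c) = sqrt(C1 + c^2)


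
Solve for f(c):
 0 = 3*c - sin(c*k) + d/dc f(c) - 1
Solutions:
 f(c) = C1 - 3*c^2/2 + c - cos(c*k)/k


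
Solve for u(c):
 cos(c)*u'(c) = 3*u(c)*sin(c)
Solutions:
 u(c) = C1/cos(c)^3


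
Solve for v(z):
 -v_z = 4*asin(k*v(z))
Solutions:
 Integral(1/asin(_y*k), (_y, v(z))) = C1 - 4*z


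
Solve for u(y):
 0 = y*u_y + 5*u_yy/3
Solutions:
 u(y) = C1 + C2*erf(sqrt(30)*y/10)


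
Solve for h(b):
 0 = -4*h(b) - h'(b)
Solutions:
 h(b) = C1*exp(-4*b)


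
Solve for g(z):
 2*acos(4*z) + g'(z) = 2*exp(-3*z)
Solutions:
 g(z) = C1 - 2*z*acos(4*z) + sqrt(1 - 16*z^2)/2 - 2*exp(-3*z)/3


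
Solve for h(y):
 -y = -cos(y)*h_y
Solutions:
 h(y) = C1 + Integral(y/cos(y), y)


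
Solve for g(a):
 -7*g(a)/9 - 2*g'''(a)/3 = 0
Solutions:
 g(a) = C3*exp(-6^(2/3)*7^(1/3)*a/6) + (C1*sin(2^(2/3)*3^(1/6)*7^(1/3)*a/4) + C2*cos(2^(2/3)*3^(1/6)*7^(1/3)*a/4))*exp(6^(2/3)*7^(1/3)*a/12)


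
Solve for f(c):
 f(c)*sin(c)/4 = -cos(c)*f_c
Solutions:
 f(c) = C1*cos(c)^(1/4)


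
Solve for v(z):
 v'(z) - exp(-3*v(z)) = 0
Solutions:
 v(z) = log(C1 + 3*z)/3
 v(z) = log((-3^(1/3) - 3^(5/6)*I)*(C1 + z)^(1/3)/2)
 v(z) = log((-3^(1/3) + 3^(5/6)*I)*(C1 + z)^(1/3)/2)


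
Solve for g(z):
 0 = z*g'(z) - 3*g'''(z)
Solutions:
 g(z) = C1 + Integral(C2*airyai(3^(2/3)*z/3) + C3*airybi(3^(2/3)*z/3), z)


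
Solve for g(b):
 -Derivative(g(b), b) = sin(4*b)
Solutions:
 g(b) = C1 + cos(4*b)/4


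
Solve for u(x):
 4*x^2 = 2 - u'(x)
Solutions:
 u(x) = C1 - 4*x^3/3 + 2*x


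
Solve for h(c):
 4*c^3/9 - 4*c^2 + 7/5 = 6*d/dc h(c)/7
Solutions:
 h(c) = C1 + 7*c^4/54 - 14*c^3/9 + 49*c/30


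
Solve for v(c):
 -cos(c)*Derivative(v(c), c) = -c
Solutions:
 v(c) = C1 + Integral(c/cos(c), c)


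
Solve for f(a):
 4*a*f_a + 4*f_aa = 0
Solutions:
 f(a) = C1 + C2*erf(sqrt(2)*a/2)


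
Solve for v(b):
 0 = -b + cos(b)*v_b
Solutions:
 v(b) = C1 + Integral(b/cos(b), b)


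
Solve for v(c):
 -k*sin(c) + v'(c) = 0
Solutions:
 v(c) = C1 - k*cos(c)


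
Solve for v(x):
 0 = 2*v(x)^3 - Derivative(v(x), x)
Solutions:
 v(x) = -sqrt(2)*sqrt(-1/(C1 + 2*x))/2
 v(x) = sqrt(2)*sqrt(-1/(C1 + 2*x))/2


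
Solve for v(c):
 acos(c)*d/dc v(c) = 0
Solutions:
 v(c) = C1


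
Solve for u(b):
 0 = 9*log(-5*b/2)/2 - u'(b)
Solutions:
 u(b) = C1 + 9*b*log(-b)/2 + 9*b*(-1 - log(2) + log(5))/2


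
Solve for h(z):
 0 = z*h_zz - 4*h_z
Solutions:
 h(z) = C1 + C2*z^5


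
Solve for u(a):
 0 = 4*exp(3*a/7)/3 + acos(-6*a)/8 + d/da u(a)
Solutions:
 u(a) = C1 - a*acos(-6*a)/8 - sqrt(1 - 36*a^2)/48 - 28*exp(3*a/7)/9


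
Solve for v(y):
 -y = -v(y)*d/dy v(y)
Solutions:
 v(y) = -sqrt(C1 + y^2)
 v(y) = sqrt(C1 + y^2)


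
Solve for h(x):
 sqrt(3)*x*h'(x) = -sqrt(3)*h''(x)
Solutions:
 h(x) = C1 + C2*erf(sqrt(2)*x/2)


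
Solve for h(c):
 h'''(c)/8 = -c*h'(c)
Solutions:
 h(c) = C1 + Integral(C2*airyai(-2*c) + C3*airybi(-2*c), c)


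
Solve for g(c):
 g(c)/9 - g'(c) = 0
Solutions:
 g(c) = C1*exp(c/9)


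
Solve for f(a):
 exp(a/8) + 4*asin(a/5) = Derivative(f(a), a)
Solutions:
 f(a) = C1 + 4*a*asin(a/5) + 4*sqrt(25 - a^2) + 8*exp(a/8)


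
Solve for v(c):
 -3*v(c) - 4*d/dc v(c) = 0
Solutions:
 v(c) = C1*exp(-3*c/4)


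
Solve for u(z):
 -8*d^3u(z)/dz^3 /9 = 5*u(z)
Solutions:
 u(z) = C3*exp(z*(-45^(1/3) + 3*3^(2/3)*5^(1/3))/8)*sin(3*3^(1/6)*5^(1/3)*z/4) + C4*exp(z*(-45^(1/3) + 3*3^(2/3)*5^(1/3))/8)*cos(3*3^(1/6)*5^(1/3)*z/4) + C5*exp(-z*(45^(1/3) + 3*3^(2/3)*5^(1/3))/8) + (C1*sin(3*3^(1/6)*5^(1/3)*z/4) + C2*cos(3*3^(1/6)*5^(1/3)*z/4))*exp(45^(1/3)*z/4)


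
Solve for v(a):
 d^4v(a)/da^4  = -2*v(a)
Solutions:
 v(a) = (C1*sin(2^(3/4)*a/2) + C2*cos(2^(3/4)*a/2))*exp(-2^(3/4)*a/2) + (C3*sin(2^(3/4)*a/2) + C4*cos(2^(3/4)*a/2))*exp(2^(3/4)*a/2)


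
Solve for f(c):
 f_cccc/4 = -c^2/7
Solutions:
 f(c) = C1 + C2*c + C3*c^2 + C4*c^3 - c^6/630


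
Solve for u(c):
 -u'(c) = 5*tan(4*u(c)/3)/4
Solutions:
 u(c) = -3*asin(C1*exp(-5*c/3))/4 + 3*pi/4
 u(c) = 3*asin(C1*exp(-5*c/3))/4


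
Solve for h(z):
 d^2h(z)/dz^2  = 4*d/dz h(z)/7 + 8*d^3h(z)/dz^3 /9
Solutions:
 h(z) = C1 + (C2*sin(3*sqrt(455)*z/112) + C3*cos(3*sqrt(455)*z/112))*exp(9*z/16)


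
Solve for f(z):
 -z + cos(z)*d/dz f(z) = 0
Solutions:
 f(z) = C1 + Integral(z/cos(z), z)
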